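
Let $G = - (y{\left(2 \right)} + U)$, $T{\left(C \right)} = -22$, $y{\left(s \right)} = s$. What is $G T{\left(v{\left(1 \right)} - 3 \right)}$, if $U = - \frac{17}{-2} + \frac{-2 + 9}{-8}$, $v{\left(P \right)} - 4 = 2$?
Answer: $\frac{847}{4} \approx 211.75$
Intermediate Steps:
$v{\left(P \right)} = 6$ ($v{\left(P \right)} = 4 + 2 = 6$)
$U = \frac{61}{8}$ ($U = \left(-17\right) \left(- \frac{1}{2}\right) + 7 \left(- \frac{1}{8}\right) = \frac{17}{2} - \frac{7}{8} = \frac{61}{8} \approx 7.625$)
$G = - \frac{77}{8}$ ($G = - (2 + \frac{61}{8}) = \left(-1\right) \frac{77}{8} = - \frac{77}{8} \approx -9.625$)
$G T{\left(v{\left(1 \right)} - 3 \right)} = \left(- \frac{77}{8}\right) \left(-22\right) = \frac{847}{4}$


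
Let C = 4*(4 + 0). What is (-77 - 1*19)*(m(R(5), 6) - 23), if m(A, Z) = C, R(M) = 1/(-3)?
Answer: 672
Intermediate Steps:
C = 16 (C = 4*4 = 16)
R(M) = -⅓
m(A, Z) = 16
(-77 - 1*19)*(m(R(5), 6) - 23) = (-77 - 1*19)*(16 - 23) = (-77 - 19)*(-7) = -96*(-7) = 672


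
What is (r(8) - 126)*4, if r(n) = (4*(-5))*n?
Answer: -1144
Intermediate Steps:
r(n) = -20*n
(r(8) - 126)*4 = (-20*8 - 126)*4 = (-160 - 126)*4 = -286*4 = -1144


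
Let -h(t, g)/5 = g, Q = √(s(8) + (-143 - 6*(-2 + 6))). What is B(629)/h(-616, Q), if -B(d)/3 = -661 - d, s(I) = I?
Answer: 258*I*√159/53 ≈ 61.382*I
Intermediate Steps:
Q = I*√159 (Q = √(8 + (-143 - 6*(-2 + 6))) = √(8 + (-143 - 6*4)) = √(8 + (-143 - 24)) = √(8 - 167) = √(-159) = I*√159 ≈ 12.61*I)
h(t, g) = -5*g
B(d) = 1983 + 3*d (B(d) = -3*(-661 - d) = 1983 + 3*d)
B(629)/h(-616, Q) = (1983 + 3*629)/((-5*I*√159)) = (1983 + 1887)/((-5*I*√159)) = 3870*(I*√159/795) = 258*I*√159/53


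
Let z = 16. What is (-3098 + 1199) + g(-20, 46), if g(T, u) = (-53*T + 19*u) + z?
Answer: 51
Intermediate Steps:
g(T, u) = 16 - 53*T + 19*u (g(T, u) = (-53*T + 19*u) + 16 = 16 - 53*T + 19*u)
(-3098 + 1199) + g(-20, 46) = (-3098 + 1199) + (16 - 53*(-20) + 19*46) = -1899 + (16 + 1060 + 874) = -1899 + 1950 = 51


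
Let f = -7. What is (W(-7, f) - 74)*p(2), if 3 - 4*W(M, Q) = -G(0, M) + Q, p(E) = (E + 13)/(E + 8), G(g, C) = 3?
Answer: -849/8 ≈ -106.13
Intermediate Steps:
p(E) = (13 + E)/(8 + E)
W(M, Q) = 3/2 - Q/4 (W(M, Q) = ¾ - (-1*3 + Q)/4 = ¾ - (-3 + Q)/4 = ¾ + (¾ - Q/4) = 3/2 - Q/4)
(W(-7, f) - 74)*p(2) = ((3/2 - ¼*(-7)) - 74)*((13 + 2)/(8 + 2)) = ((3/2 + 7/4) - 74)*(15/10) = (13/4 - 74)*((⅒)*15) = -283/4*3/2 = -849/8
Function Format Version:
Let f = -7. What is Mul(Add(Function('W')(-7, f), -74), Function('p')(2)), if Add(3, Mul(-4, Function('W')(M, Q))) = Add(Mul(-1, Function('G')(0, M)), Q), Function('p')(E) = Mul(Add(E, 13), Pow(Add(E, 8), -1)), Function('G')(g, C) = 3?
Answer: Rational(-849, 8) ≈ -106.13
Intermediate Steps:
Function('p')(E) = Mul(Pow(Add(8, E), -1), Add(13, E)) (Function('p')(E) = Mul(Add(13, E), Pow(Add(8, E), -1)) = Mul(Pow(Add(8, E), -1), Add(13, E)))
Function('W')(M, Q) = Add(Rational(3, 2), Mul(Rational(-1, 4), Q)) (Function('W')(M, Q) = Add(Rational(3, 4), Mul(Rational(-1, 4), Add(Mul(-1, 3), Q))) = Add(Rational(3, 4), Mul(Rational(-1, 4), Add(-3, Q))) = Add(Rational(3, 4), Add(Rational(3, 4), Mul(Rational(-1, 4), Q))) = Add(Rational(3, 2), Mul(Rational(-1, 4), Q)))
Mul(Add(Function('W')(-7, f), -74), Function('p')(2)) = Mul(Add(Add(Rational(3, 2), Mul(Rational(-1, 4), -7)), -74), Mul(Pow(Add(8, 2), -1), Add(13, 2))) = Mul(Add(Add(Rational(3, 2), Rational(7, 4)), -74), Mul(Pow(10, -1), 15)) = Mul(Add(Rational(13, 4), -74), Mul(Rational(1, 10), 15)) = Mul(Rational(-283, 4), Rational(3, 2)) = Rational(-849, 8)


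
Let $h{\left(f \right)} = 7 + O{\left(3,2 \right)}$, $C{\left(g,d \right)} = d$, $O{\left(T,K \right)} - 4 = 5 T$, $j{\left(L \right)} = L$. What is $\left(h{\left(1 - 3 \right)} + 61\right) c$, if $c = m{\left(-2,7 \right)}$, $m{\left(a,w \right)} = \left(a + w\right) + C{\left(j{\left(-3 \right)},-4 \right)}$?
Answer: $87$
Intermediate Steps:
$O{\left(T,K \right)} = 4 + 5 T$
$m{\left(a,w \right)} = -4 + a + w$ ($m{\left(a,w \right)} = \left(a + w\right) - 4 = -4 + a + w$)
$c = 1$ ($c = -4 - 2 + 7 = 1$)
$h{\left(f \right)} = 26$ ($h{\left(f \right)} = 7 + \left(4 + 5 \cdot 3\right) = 7 + \left(4 + 15\right) = 7 + 19 = 26$)
$\left(h{\left(1 - 3 \right)} + 61\right) c = \left(26 + 61\right) 1 = 87 \cdot 1 = 87$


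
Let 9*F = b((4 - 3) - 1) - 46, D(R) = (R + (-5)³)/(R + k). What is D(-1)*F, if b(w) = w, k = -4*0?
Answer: -644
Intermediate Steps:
k = 0
D(R) = (-125 + R)/R (D(R) = (R + (-5)³)/(R + 0) = (R - 125)/R = (-125 + R)/R)
F = -46/9 (F = (((4 - 3) - 1) - 46)/9 = ((1 - 1) - 46)/9 = (0 - 46)/9 = (⅑)*(-46) = -46/9 ≈ -5.1111)
D(-1)*F = ((-125 - 1)/(-1))*(-46/9) = -1*(-126)*(-46/9) = 126*(-46/9) = -644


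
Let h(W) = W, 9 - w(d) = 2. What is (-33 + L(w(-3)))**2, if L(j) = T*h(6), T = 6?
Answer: 9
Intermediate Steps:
w(d) = 7 (w(d) = 9 - 1*2 = 9 - 2 = 7)
L(j) = 36 (L(j) = 6*6 = 36)
(-33 + L(w(-3)))**2 = (-33 + 36)**2 = 3**2 = 9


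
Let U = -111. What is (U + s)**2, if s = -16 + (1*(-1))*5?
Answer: 17424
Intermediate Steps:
s = -21 (s = -16 - 1*5 = -16 - 5 = -21)
(U + s)**2 = (-111 - 21)**2 = (-132)**2 = 17424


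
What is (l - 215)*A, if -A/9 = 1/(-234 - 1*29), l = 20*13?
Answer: 405/263 ≈ 1.5399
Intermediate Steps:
l = 260
A = 9/263 (A = -9/(-234 - 1*29) = -9/(-234 - 29) = -9/(-263) = -9*(-1/263) = 9/263 ≈ 0.034221)
(l - 215)*A = (260 - 215)*(9/263) = 45*(9/263) = 405/263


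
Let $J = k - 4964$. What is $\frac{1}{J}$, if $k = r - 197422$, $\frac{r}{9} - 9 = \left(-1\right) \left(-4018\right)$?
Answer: $- \frac{1}{166143} \approx -6.0189 \cdot 10^{-6}$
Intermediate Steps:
$r = 36243$ ($r = 81 + 9 \left(\left(-1\right) \left(-4018\right)\right) = 81 + 9 \cdot 4018 = 81 + 36162 = 36243$)
$k = -161179$ ($k = 36243 - 197422 = -161179$)
$J = -166143$ ($J = -161179 - 4964 = -166143$)
$\frac{1}{J} = \frac{1}{-166143} = - \frac{1}{166143}$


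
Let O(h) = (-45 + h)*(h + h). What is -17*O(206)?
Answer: -1127644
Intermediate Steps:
O(h) = 2*h*(-45 + h) (O(h) = (-45 + h)*(2*h) = 2*h*(-45 + h))
-17*O(206) = -34*206*(-45 + 206) = -34*206*161 = -17*66332 = -1127644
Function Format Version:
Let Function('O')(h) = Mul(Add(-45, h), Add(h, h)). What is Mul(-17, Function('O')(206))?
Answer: -1127644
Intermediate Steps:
Function('O')(h) = Mul(2, h, Add(-45, h)) (Function('O')(h) = Mul(Add(-45, h), Mul(2, h)) = Mul(2, h, Add(-45, h)))
Mul(-17, Function('O')(206)) = Mul(-17, Mul(2, 206, Add(-45, 206))) = Mul(-17, Mul(2, 206, 161)) = Mul(-17, 66332) = -1127644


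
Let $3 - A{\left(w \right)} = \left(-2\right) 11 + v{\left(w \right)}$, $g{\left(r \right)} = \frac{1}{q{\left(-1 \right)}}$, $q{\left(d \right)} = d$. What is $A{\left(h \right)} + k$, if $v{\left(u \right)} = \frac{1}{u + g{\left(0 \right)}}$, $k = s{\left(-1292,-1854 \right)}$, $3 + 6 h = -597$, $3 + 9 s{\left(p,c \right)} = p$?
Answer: $- \frac{108061}{909} \approx -118.88$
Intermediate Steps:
$s{\left(p,c \right)} = - \frac{1}{3} + \frac{p}{9}$
$g{\left(r \right)} = -1$ ($g{\left(r \right)} = \frac{1}{-1} = -1$)
$h = -100$ ($h = - \frac{1}{2} + \frac{1}{6} \left(-597\right) = - \frac{1}{2} - \frac{199}{2} = -100$)
$k = - \frac{1295}{9}$ ($k = - \frac{1}{3} + \frac{1}{9} \left(-1292\right) = - \frac{1}{3} - \frac{1292}{9} = - \frac{1295}{9} \approx -143.89$)
$v{\left(u \right)} = \frac{1}{-1 + u}$ ($v{\left(u \right)} = \frac{1}{u - 1} = \frac{1}{-1 + u}$)
$A{\left(w \right)} = 25 - \frac{1}{-1 + w}$ ($A{\left(w \right)} = 3 - \left(\left(-2\right) 11 + \frac{1}{-1 + w}\right) = 3 - \left(-22 + \frac{1}{-1 + w}\right) = 3 + \left(22 - \frac{1}{-1 + w}\right) = 25 - \frac{1}{-1 + w}$)
$A{\left(h \right)} + k = \frac{-26 + 25 \left(-100\right)}{-1 - 100} - \frac{1295}{9} = \frac{-26 - 2500}{-101} - \frac{1295}{9} = \left(- \frac{1}{101}\right) \left(-2526\right) - \frac{1295}{9} = \frac{2526}{101} - \frac{1295}{9} = - \frac{108061}{909}$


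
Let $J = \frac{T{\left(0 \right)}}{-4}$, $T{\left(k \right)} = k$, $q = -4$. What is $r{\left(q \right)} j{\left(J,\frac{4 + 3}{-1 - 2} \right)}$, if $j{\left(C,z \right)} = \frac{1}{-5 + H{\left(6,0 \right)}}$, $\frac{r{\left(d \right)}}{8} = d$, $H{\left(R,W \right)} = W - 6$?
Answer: $\frac{32}{11} \approx 2.9091$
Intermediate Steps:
$H{\left(R,W \right)} = -6 + W$ ($H{\left(R,W \right)} = W - 6 = -6 + W$)
$r{\left(d \right)} = 8 d$
$J = 0$ ($J = \frac{0}{-4} = 0 \left(- \frac{1}{4}\right) = 0$)
$j{\left(C,z \right)} = - \frac{1}{11}$ ($j{\left(C,z \right)} = \frac{1}{-5 + \left(-6 + 0\right)} = \frac{1}{-5 - 6} = \frac{1}{-11} = - \frac{1}{11}$)
$r{\left(q \right)} j{\left(J,\frac{4 + 3}{-1 - 2} \right)} = 8 \left(-4\right) \left(- \frac{1}{11}\right) = \left(-32\right) \left(- \frac{1}{11}\right) = \frac{32}{11}$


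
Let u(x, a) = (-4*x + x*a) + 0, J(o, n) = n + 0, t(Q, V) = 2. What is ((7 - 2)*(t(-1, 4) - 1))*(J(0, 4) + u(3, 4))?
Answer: 20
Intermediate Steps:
J(o, n) = n
u(x, a) = -4*x + a*x (u(x, a) = (-4*x + a*x) + 0 = -4*x + a*x)
((7 - 2)*(t(-1, 4) - 1))*(J(0, 4) + u(3, 4)) = ((7 - 2)*(2 - 1))*(4 + 3*(-4 + 4)) = (5*1)*(4 + 3*0) = 5*(4 + 0) = 5*4 = 20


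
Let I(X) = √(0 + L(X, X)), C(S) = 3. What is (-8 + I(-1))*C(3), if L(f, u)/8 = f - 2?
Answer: -24 + 6*I*√6 ≈ -24.0 + 14.697*I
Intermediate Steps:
L(f, u) = -16 + 8*f (L(f, u) = 8*(f - 2) = 8*(-2 + f) = -16 + 8*f)
I(X) = √(-16 + 8*X) (I(X) = √(0 + (-16 + 8*X)) = √(-16 + 8*X))
(-8 + I(-1))*C(3) = (-8 + 2*√(-4 + 2*(-1)))*3 = (-8 + 2*√(-4 - 2))*3 = (-8 + 2*√(-6))*3 = (-8 + 2*(I*√6))*3 = (-8 + 2*I*√6)*3 = -24 + 6*I*√6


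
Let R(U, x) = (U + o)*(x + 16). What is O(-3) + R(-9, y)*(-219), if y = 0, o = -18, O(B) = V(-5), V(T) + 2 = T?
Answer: 94601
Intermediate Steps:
V(T) = -2 + T
O(B) = -7 (O(B) = -2 - 5 = -7)
R(U, x) = (-18 + U)*(16 + x) (R(U, x) = (U - 18)*(x + 16) = (-18 + U)*(16 + x))
O(-3) + R(-9, y)*(-219) = -7 + (-288 - 18*0 + 16*(-9) - 9*0)*(-219) = -7 + (-288 + 0 - 144 + 0)*(-219) = -7 - 432*(-219) = -7 + 94608 = 94601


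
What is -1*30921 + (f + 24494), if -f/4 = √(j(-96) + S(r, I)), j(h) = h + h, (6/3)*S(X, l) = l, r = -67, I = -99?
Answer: -6427 - 2*I*√966 ≈ -6427.0 - 62.161*I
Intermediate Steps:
S(X, l) = l/2
j(h) = 2*h
f = -2*I*√966 (f = -4*√(2*(-96) + (½)*(-99)) = -4*√(-192 - 99/2) = -2*I*√966 ≈ -62.161*I)
-1*30921 + (f + 24494) = -1*30921 + (-2*I*√966 + 24494) = -30921 + (24494 - 2*I*√966) = -6427 - 2*I*√966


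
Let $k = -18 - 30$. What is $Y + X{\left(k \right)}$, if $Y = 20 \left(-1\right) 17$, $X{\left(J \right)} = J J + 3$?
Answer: $1967$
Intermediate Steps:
$k = -48$
$X{\left(J \right)} = 3 + J^{2}$ ($X{\left(J \right)} = J^{2} + 3 = 3 + J^{2}$)
$Y = -340$ ($Y = \left(-20\right) 17 = -340$)
$Y + X{\left(k \right)} = -340 + \left(3 + \left(-48\right)^{2}\right) = -340 + \left(3 + 2304\right) = -340 + 2307 = 1967$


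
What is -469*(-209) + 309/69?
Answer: 2254586/23 ≈ 98026.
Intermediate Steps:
-469*(-209) + 309/69 = 98021 + 309*(1/69) = 98021 + 103/23 = 2254586/23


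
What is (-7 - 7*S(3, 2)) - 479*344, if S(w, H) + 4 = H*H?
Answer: -164783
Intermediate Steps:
S(w, H) = -4 + H**2 (S(w, H) = -4 + H*H = -4 + H**2)
(-7 - 7*S(3, 2)) - 479*344 = (-7 - 7*(-4 + 2**2)) - 479*344 = (-7 - 7*(-4 + 4)) - 164776 = (-7 - 7*0) - 164776 = (-7 + 0) - 164776 = -7 - 164776 = -164783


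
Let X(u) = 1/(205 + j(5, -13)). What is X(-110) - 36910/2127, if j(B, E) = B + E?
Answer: -7269143/419019 ≈ -17.348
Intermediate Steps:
X(u) = 1/197 (X(u) = 1/(205 + (5 - 13)) = 1/(205 - 8) = 1/197)
X(-110) - 36910/2127 = 1/197 - 36910/2127 = -7269143/419019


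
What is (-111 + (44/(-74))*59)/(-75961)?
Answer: 5405/2810557 ≈ 0.0019231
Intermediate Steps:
(-111 + (44/(-74))*59)/(-75961) = (-111 + (44*(-1/74))*59)*(-1/75961) = (-111 - 22/37*59)*(-1/75961) = (-111 - 1298/37)*(-1/75961) = -5405/37*(-1/75961) = 5405/2810557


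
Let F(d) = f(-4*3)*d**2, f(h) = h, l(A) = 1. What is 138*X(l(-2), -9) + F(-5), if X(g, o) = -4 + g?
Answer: -714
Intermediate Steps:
F(d) = -12*d**2 (F(d) = (-4*3)*d**2 = -12*d**2)
138*X(l(-2), -9) + F(-5) = 138*(-4 + 1) - 12*(-5)**2 = 138*(-3) - 12*25 = -414 - 300 = -714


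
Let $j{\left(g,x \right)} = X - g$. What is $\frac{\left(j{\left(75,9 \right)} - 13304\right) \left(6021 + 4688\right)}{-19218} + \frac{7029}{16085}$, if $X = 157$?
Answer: $\frac{1138840487576}{154560765} \approx 7368.2$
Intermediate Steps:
$j{\left(g,x \right)} = 157 - g$
$\frac{\left(j{\left(75,9 \right)} - 13304\right) \left(6021 + 4688\right)}{-19218} + \frac{7029}{16085} = \frac{\left(\left(157 - 75\right) - 13304\right) \left(6021 + 4688\right)}{-19218} + \frac{7029}{16085} = \left(\left(157 - 75\right) - 13304\right) 10709 \left(- \frac{1}{19218}\right) + 7029 \cdot \frac{1}{16085} = \left(82 - 13304\right) 10709 \left(- \frac{1}{19218}\right) + \frac{7029}{16085} = \left(-13222\right) 10709 \left(- \frac{1}{19218}\right) + \frac{7029}{16085} = \left(-141594398\right) \left(- \frac{1}{19218}\right) + \frac{7029}{16085} = \frac{70797199}{9609} + \frac{7029}{16085} = \frac{1138840487576}{154560765}$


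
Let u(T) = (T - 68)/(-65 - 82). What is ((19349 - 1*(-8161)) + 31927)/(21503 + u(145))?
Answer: 1248177/451552 ≈ 2.7642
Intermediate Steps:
u(T) = 68/147 - T/147 (u(T) = (-68 + T)/(-147) = (-68 + T)*(-1/147) = 68/147 - T/147)
((19349 - 1*(-8161)) + 31927)/(21503 + u(145)) = ((19349 - 1*(-8161)) + 31927)/(21503 + (68/147 - 1/147*145)) = ((19349 + 8161) + 31927)/(21503 + (68/147 - 145/147)) = (27510 + 31927)/(21503 - 11/21) = 59437/(451552/21) = 59437*(21/451552) = 1248177/451552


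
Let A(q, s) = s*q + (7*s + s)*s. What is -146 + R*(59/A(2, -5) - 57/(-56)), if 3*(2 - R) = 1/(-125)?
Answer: -285962683/1995000 ≈ -143.34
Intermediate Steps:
A(q, s) = 8*s² + q*s (A(q, s) = q*s + (8*s)*s = q*s + 8*s² = 8*s² + q*s)
R = 751/375 (R = 2 - ⅓/(-125) = 2 - ⅓*(-1/125) = 2 + 1/375 = 751/375 ≈ 2.0027)
-146 + R*(59/A(2, -5) - 57/(-56)) = -146 + 751*(59/((-5*(2 + 8*(-5)))) - 57/(-56))/375 = -146 + 751*(59/((-5*(2 - 40))) - 57*(-1/56))/375 = -146 + 751*(59/((-5*(-38))) + 57/56)/375 = -146 + 751*(59/190 + 57/56)/375 = -146 + (751/375)*(7067/5320) = -146 + 5307317/1995000 = -285962683/1995000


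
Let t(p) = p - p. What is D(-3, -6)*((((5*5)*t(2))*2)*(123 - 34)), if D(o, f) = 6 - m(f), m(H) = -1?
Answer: 0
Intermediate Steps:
t(p) = 0
D(o, f) = 7 (D(o, f) = 6 - 1*(-1) = 6 + 1 = 7)
D(-3, -6)*((((5*5)*t(2))*2)*(123 - 34)) = 7*((((5*5)*0)*2)*(123 - 34)) = 7*(((25*0)*2)*89) = 7*((0*2)*89) = 7*(0*89) = 7*0 = 0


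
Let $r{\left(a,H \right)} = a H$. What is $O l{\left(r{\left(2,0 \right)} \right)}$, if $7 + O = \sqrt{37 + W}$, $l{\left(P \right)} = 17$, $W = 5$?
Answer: $-119 + 17 \sqrt{42} \approx -8.8274$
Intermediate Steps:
$r{\left(a,H \right)} = H a$
$O = -7 + \sqrt{42}$ ($O = -7 + \sqrt{37 + 5} = -7 + \sqrt{42} \approx -0.51926$)
$O l{\left(r{\left(2,0 \right)} \right)} = \left(-7 + \sqrt{42}\right) 17 = -119 + 17 \sqrt{42}$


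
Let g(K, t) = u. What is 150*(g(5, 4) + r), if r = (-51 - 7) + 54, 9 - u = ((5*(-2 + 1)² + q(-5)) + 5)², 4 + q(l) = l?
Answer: 600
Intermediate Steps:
q(l) = -4 + l
u = 8 (u = 9 - ((5*(-2 + 1)² + (-4 - 5)) + 5)² = 9 - ((5*(-1)² - 9) + 5)² = 9 - ((5*1 - 9) + 5)² = 9 - ((5 - 9) + 5)² = 9 - (-4 + 5)² = 9 - 1*1² = 9 - 1*1 = 9 - 1 = 8)
g(K, t) = 8
r = -4 (r = -58 + 54 = -4)
150*(g(5, 4) + r) = 150*(8 - 4) = 150*4 = 600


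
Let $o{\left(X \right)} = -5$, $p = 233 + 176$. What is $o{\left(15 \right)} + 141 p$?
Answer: $57664$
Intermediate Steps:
$p = 409$
$o{\left(15 \right)} + 141 p = -5 + 141 \cdot 409 = -5 + 57669 = 57664$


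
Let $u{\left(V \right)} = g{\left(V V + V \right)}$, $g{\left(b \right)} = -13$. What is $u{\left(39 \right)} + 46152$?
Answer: $46139$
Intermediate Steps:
$u{\left(V \right)} = -13$
$u{\left(39 \right)} + 46152 = -13 + 46152 = 46139$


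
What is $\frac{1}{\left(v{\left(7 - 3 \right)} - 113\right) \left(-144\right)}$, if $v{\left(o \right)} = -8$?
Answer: $\frac{1}{17424} \approx 5.7392 \cdot 10^{-5}$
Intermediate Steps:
$\frac{1}{\left(v{\left(7 - 3 \right)} - 113\right) \left(-144\right)} = \frac{1}{\left(-8 - 113\right) \left(-144\right)} = \frac{1}{\left(-121\right) \left(-144\right)} = \frac{1}{17424}$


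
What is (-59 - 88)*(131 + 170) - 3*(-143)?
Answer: -43818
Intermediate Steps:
(-59 - 88)*(131 + 170) - 3*(-143) = -147*301 + 429 = -44247 + 429 = -43818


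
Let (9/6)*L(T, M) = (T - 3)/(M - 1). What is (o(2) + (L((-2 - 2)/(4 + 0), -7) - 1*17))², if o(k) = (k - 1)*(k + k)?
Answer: 1444/9 ≈ 160.44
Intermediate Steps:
o(k) = 2*k*(-1 + k) (o(k) = (-1 + k)*(2*k) = 2*k*(-1 + k))
L(T, M) = 2*(-3 + T)/(3*(-1 + M)) (L(T, M) = 2*((T - 3)/(M - 1))/3 = 2*((-3 + T)/(-1 + M))/3 = 2*(-3 + T)/(3*(-1 + M)))
(o(2) + (L((-2 - 2)/(4 + 0), -7) - 1*17))² = (2*2*(-1 + 2) + (2*(-3 + (-2 - 2)/(4 + 0))/(3*(-1 - 7)) - 1*17))² = (2*2*1 + ((⅔)*(-3 - 4/4)/(-8) - 17))² = (4 + ((⅔)*(-⅛)*(-3 - 4*¼) - 17))² = (4 + ((⅔)*(-⅛)*(-3 - 1) - 17))² = (4 + ((⅔)*(-⅛)*(-4) - 17))² = (4 + (⅓ - 17))² = (4 - 50/3)² = (-38/3)² = 1444/9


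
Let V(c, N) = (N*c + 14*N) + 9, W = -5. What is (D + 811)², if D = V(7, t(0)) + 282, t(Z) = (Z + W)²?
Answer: 2647129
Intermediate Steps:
t(Z) = (-5 + Z)² (t(Z) = (Z - 5)² = (-5 + Z)²)
V(c, N) = 9 + 14*N + N*c (V(c, N) = (14*N + N*c) + 9 = 9 + 14*N + N*c)
D = 816 (D = (9 + 14*(-5 + 0)² + (-5 + 0)²*7) + 282 = (9 + 14*(-5)² + (-5)²*7) + 282 = (9 + 14*25 + 25*7) + 282 = (9 + 350 + 175) + 282 = 534 + 282 = 816)
(D + 811)² = (816 + 811)² = 1627² = 2647129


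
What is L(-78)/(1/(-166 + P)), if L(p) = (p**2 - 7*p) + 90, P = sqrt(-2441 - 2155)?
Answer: -1115520 + 13440*I*sqrt(1149) ≈ -1.1155e+6 + 4.5557e+5*I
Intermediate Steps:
P = 2*I*sqrt(1149) (P = sqrt(-4596) = 2*I*sqrt(1149) ≈ 67.794*I)
L(p) = 90 + p**2 - 7*p
L(-78)/(1/(-166 + P)) = (90 + (-78)**2 - 7*(-78))/(1/(-166 + 2*I*sqrt(1149))) = (90 + 6084 + 546)*(-166 + 2*I*sqrt(1149)) = 6720*(-166 + 2*I*sqrt(1149)) = -1115520 + 13440*I*sqrt(1149)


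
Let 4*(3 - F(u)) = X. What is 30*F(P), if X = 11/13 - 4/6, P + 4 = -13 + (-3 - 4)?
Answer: 2305/26 ≈ 88.654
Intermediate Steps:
P = -24 (P = -4 + (-13 + (-3 - 4)) = -4 + (-13 - 7) = -4 - 20 = -24)
X = 7/39 (X = 11*(1/13) - 4*⅙ = 11/13 - ⅔ = 7/39 ≈ 0.17949)
F(u) = 461/156 (F(u) = 3 - ¼*7/39 = 3 - 7/156 = 461/156)
30*F(P) = 30*(461/156) = 2305/26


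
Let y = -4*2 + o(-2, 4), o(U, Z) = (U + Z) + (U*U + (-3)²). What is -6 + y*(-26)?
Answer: -188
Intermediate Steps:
o(U, Z) = 9 + U + Z + U² (o(U, Z) = (U + Z) + (U² + 9) = (U + Z) + (9 + U²) = 9 + U + Z + U²)
y = 7 (y = -4*2 + (9 - 2 + 4 + (-2)²) = -8 + (9 - 2 + 4 + 4) = -8 + 15 = 7)
-6 + y*(-26) = -6 + 7*(-26) = -6 - 182 = -188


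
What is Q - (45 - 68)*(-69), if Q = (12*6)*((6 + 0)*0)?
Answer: -1587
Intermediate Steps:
Q = 0 (Q = 72*(6*0) = 72*0 = 0)
Q - (45 - 68)*(-69) = 0 - (45 - 68)*(-69) = 0 - (-23)*(-69) = 0 - 1*1587 = 0 - 1587 = -1587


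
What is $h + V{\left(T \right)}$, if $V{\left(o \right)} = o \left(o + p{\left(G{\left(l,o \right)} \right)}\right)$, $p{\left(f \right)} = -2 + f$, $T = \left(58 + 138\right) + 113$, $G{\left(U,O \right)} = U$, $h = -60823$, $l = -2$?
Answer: $33422$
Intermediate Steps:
$T = 309$ ($T = 196 + 113 = 309$)
$V{\left(o \right)} = o \left(-4 + o\right)$ ($V{\left(o \right)} = o \left(o - 4\right) = o \left(-4 + o\right)$)
$h + V{\left(T \right)} = -60823 + 309 \left(-4 + 309\right) = -60823 + 309 \cdot 305 = -60823 + 94245 = 33422$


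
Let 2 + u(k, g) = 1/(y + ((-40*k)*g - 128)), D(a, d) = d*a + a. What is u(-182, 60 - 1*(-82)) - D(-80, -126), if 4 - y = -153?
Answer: -10339957577/1033789 ≈ -10002.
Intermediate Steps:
D(a, d) = a + a*d (D(a, d) = a*d + a = a + a*d)
y = 157 (y = 4 - 1*(-153) = 4 + 153 = 157)
u(k, g) = -2 + 1/(29 - 40*g*k) (u(k, g) = -2 + 1/(157 + ((-40*k)*g - 128)) = -2 + 1/(157 + (-40*g*k - 128)) = -2 + 1/(157 + (-128 - 40*g*k)) = -2 + 1/(29 - 40*g*k))
u(-182, 60 - 1*(-82)) - D(-80, -126) = (57 - 80*(60 - 1*(-82))*(-182))/(-29 + 40*(60 - 1*(-82))*(-182)) - (-80)*(1 - 126) = (57 - 80*(60 + 82)*(-182))/(-29 + 40*(60 + 82)*(-182)) - (-80)*(-125) = (57 - 80*142*(-182))/(-29 + 40*142*(-182)) - 1*10000 = (57 + 2067520)/(-29 - 1033760) - 10000 = 2067577/(-1033789) - 10000 = -1/1033789*2067577 - 10000 = -2067577/1033789 - 10000 = -10339957577/1033789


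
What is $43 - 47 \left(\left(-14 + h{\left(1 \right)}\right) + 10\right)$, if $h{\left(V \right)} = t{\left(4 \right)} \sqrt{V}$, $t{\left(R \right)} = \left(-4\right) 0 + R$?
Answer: $43$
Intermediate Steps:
$t{\left(R \right)} = R$ ($t{\left(R \right)} = 0 + R = R$)
$h{\left(V \right)} = 4 \sqrt{V}$
$43 - 47 \left(\left(-14 + h{\left(1 \right)}\right) + 10\right) = 43 - 47 \left(\left(-14 + 4 \sqrt{1}\right) + 10\right) = 43 - 47 \left(\left(-14 + 4 \cdot 1\right) + 10\right) = 43 - 47 \left(\left(-14 + 4\right) + 10\right) = 43 - 47 \left(-10 + 10\right) = 43 - 0 = 43 + 0 = 43$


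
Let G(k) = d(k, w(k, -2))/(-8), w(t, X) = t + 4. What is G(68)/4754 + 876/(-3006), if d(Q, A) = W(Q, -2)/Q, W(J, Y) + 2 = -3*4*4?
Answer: -188778323/647837088 ≈ -0.29140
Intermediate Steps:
W(J, Y) = -50 (W(J, Y) = -2 - 3*4*4 = -2 - 12*4 = -2 - 48 = -50)
w(t, X) = 4 + t
d(Q, A) = -50/Q
G(k) = 25/(4*k) (G(k) = -50/k/(-8) = -50/k*(-⅛) = 25/(4*k))
G(68)/4754 + 876/(-3006) = ((25/4)/68)/4754 + 876/(-3006) = ((25/4)*(1/68))*(1/4754) + 876*(-1/3006) = (25/272)*(1/4754) - 146/501 = 25/1293088 - 146/501 = -188778323/647837088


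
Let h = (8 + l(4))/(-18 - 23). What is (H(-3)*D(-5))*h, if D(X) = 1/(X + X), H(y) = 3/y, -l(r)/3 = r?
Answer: 2/205 ≈ 0.0097561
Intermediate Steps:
l(r) = -3*r
D(X) = 1/(2*X)
h = 4/41 (h = (8 - 3*4)/(-18 - 23) = (8 - 12)/(-41) = -4*(-1/41) = 4/41 ≈ 0.097561)
(H(-3)*D(-5))*h = ((3/(-3))*((½)/(-5)))*(4/41) = ((3*(-⅓))*((½)*(-⅕)))*(4/41) = -1*(-⅒)*(4/41) = (⅒)*(4/41) = 2/205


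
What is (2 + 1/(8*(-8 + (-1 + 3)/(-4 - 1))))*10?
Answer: 3335/168 ≈ 19.851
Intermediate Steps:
(2 + 1/(8*(-8 + (-1 + 3)/(-4 - 1))))*10 = (2 + 1/(8*(-8 + 2/(-5))))*10 = (2 + 1/(8*(-8 + 2*(-⅕))))*10 = (2 + 1/(8*(-8 - ⅖)))*10 = (2 + 1/(8*(-42/5)))*10 = (2 + (⅛)*(-5/42))*10 = (2 - 5/336)*10 = (667/336)*10 = 3335/168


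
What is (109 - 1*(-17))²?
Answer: 15876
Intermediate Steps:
(109 - 1*(-17))² = (109 + 17)² = 126² = 15876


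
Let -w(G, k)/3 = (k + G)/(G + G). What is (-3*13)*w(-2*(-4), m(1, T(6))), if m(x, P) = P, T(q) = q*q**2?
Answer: 1638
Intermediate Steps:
T(q) = q**3
w(G, k) = -3*(G + k)/(2*G) (w(G, k) = -3*(k + G)/(G + G) = -3*(G + k)/(2*G))
(-3*13)*w(-2*(-4), m(1, T(6))) = (-3*13)*(3*(-(-2)*(-4) - 1*6**3)/(2*((-2*(-4))))) = -117*(-1*8 - 1*216)/(2*8) = -117*(-8 - 216)/(2*8) = -117*(-224)/(2*8) = -39*(-42) = 1638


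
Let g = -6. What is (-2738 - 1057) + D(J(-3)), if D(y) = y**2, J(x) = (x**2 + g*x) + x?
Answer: -3219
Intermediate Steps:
J(x) = x**2 - 5*x (J(x) = (x**2 - 6*x) + x = x**2 - 5*x)
(-2738 - 1057) + D(J(-3)) = (-2738 - 1057) + (-3*(-5 - 3))**2 = -3795 + (-3*(-8))**2 = -3795 + 24**2 = -3795 + 576 = -3219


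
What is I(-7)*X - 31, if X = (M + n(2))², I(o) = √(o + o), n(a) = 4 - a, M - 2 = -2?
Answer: -31 + 4*I*√14 ≈ -31.0 + 14.967*I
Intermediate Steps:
M = 0 (M = 2 - 2 = 0)
I(o) = √2*√o (I(o) = √(2*o) = √2*√o)
X = 4 (X = (0 + (4 - 1*2))² = (0 + (4 - 2))² = (0 + 2)² = 2² = 4)
I(-7)*X - 31 = (√2*√(-7))*4 - 31 = (√2*(I*√7))*4 - 31 = (I*√14)*4 - 31 = 4*I*√14 - 31 = -31 + 4*I*√14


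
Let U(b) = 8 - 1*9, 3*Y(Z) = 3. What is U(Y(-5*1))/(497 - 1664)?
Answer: 1/1167 ≈ 0.00085690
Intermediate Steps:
Y(Z) = 1 (Y(Z) = (⅓)*3 = 1)
U(b) = -1 (U(b) = 8 - 9 = -1)
U(Y(-5*1))/(497 - 1664) = -1/(497 - 1664) = -1/(-1167) = -1*(-1/1167) = 1/1167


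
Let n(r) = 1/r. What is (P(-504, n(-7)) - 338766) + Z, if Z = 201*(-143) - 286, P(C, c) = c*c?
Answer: -18021954/49 ≈ -3.6780e+5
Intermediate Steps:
P(C, c) = c**2
Z = -29029 (Z = -28743 - 286 = -29029)
(P(-504, n(-7)) - 338766) + Z = ((1/(-7))**2 - 338766) - 29029 = ((-1/7)**2 - 338766) - 29029 = (1/49 - 338766) - 29029 = -16599533/49 - 29029 = -18021954/49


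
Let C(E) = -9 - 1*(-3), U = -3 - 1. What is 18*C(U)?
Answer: -108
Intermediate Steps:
U = -4
C(E) = -6 (C(E) = -9 + 3 = -6)
18*C(U) = 18*(-6) = -108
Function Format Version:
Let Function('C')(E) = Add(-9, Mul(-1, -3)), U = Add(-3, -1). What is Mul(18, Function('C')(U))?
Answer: -108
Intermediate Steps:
U = -4
Function('C')(E) = -6 (Function('C')(E) = Add(-9, 3) = -6)
Mul(18, Function('C')(U)) = Mul(18, -6) = -108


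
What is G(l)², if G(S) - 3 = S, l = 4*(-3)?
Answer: 81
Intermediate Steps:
l = -12
G(S) = 3 + S
G(l)² = (3 - 12)² = (-9)² = 81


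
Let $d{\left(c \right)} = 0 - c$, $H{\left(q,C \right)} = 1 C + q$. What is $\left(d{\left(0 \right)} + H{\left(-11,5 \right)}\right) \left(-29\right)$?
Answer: $174$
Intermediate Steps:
$H{\left(q,C \right)} = C + q$
$d{\left(c \right)} = - c$
$\left(d{\left(0 \right)} + H{\left(-11,5 \right)}\right) \left(-29\right) = \left(\left(-1\right) 0 + \left(5 - 11\right)\right) \left(-29\right) = \left(0 - 6\right) \left(-29\right) = \left(-6\right) \left(-29\right) = 174$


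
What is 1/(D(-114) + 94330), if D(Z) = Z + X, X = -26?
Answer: 1/94190 ≈ 1.0617e-5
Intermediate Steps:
D(Z) = -26 + Z (D(Z) = Z - 26 = -26 + Z)
1/(D(-114) + 94330) = 1/((-26 - 114) + 94330) = 1/(-140 + 94330) = 1/94190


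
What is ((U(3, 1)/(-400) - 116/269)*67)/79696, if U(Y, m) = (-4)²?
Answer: -212323/535955600 ≈ -0.00039616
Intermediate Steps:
U(Y, m) = 16
((U(3, 1)/(-400) - 116/269)*67)/79696 = ((16/(-400) - 116/269)*67)/79696 = ((16*(-1/400) - 116*1/269)*67)*(1/79696) = ((-1/25 - 116/269)*67)*(1/79696) = -3169/6725*67*(1/79696) = -212323/6725*1/79696 = -212323/535955600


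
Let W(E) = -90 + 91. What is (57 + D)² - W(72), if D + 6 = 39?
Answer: 8099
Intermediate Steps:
D = 33 (D = -6 + 39 = 33)
W(E) = 1
(57 + D)² - W(72) = (57 + 33)² - 1*1 = 90² - 1 = 8100 - 1 = 8099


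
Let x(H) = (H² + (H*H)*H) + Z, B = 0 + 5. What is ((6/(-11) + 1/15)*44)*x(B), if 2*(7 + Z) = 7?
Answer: -46294/15 ≈ -3086.3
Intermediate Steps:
Z = -7/2 (Z = -7 + (½)*7 = -7 + 7/2 = -7/2 ≈ -3.5000)
B = 5
x(H) = -7/2 + H² + H³ (x(H) = (H² + (H*H)*H) - 7/2 = (H² + H²*H) - 7/2 = (H² + H³) - 7/2 = -7/2 + H² + H³)
((6/(-11) + 1/15)*44)*x(B) = ((6/(-11) + 1/15)*44)*(-7/2 + 5² + 5³) = ((6*(-1/11) + 1*(1/15))*44)*(-7/2 + 25 + 125) = ((-6/11 + 1/15)*44)*(293/2) = -79/165*44*(293/2) = -316/15*293/2 = -46294/15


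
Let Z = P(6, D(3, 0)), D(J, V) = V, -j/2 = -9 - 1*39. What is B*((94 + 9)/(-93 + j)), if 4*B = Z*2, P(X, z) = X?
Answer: 103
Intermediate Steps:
j = 96 (j = -2*(-9 - 1*39) = -2*(-9 - 39) = -2*(-48) = 96)
Z = 6
B = 3 (B = (6*2)/4 = (¼)*12 = 3)
B*((94 + 9)/(-93 + j)) = 3*((94 + 9)/(-93 + 96)) = 3*(103/3) = 103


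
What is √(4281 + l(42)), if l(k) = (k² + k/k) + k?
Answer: 2*√1522 ≈ 78.026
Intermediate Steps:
l(k) = 1 + k + k² (l(k) = (k² + 1) + k = (1 + k²) + k = 1 + k + k²)
√(4281 + l(42)) = √(4281 + (1 + 42 + 42²)) = √(4281 + (1 + 42 + 1764)) = √(4281 + 1807) = √6088 = 2*√1522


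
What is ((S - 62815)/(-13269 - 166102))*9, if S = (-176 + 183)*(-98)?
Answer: 571509/179371 ≈ 3.1862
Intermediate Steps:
S = -686 (S = 7*(-98) = -686)
((S - 62815)/(-13269 - 166102))*9 = ((-686 - 62815)/(-13269 - 166102))*9 = -63501/(-179371)*9 = -63501*(-1/179371)*9 = (63501/179371)*9 = 571509/179371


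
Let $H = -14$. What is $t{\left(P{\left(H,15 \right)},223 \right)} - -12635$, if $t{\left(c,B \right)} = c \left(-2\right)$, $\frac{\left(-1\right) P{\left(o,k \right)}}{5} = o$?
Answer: $12495$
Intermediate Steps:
$P{\left(o,k \right)} = - 5 o$
$t{\left(c,B \right)} = - 2 c$
$t{\left(P{\left(H,15 \right)},223 \right)} - -12635 = - 2 \left(\left(-5\right) \left(-14\right)\right) - -12635 = \left(-2\right) 70 + 12635 = -140 + 12635 = 12495$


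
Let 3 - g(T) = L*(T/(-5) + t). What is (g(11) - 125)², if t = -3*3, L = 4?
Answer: 148996/25 ≈ 5959.8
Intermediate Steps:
t = -9
g(T) = 39 + 4*T/5 (g(T) = 3 - 4*(T/(-5) - 9) = 3 - 4*(T*(-⅕) - 9) = 3 - 4*(-T/5 - 9) = 3 - 4*(-9 - T/5) = 3 - (-36 - 4*T/5) = 3 + (36 + 4*T/5) = 39 + 4*T/5)
(g(11) - 125)² = ((39 + (⅘)*11) - 125)² = ((39 + 44/5) - 125)² = (239/5 - 125)² = (-386/5)² = 148996/25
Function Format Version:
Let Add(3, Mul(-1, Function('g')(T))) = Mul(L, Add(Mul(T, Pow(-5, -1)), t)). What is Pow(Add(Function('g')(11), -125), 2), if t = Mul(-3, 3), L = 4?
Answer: Rational(148996, 25) ≈ 5959.8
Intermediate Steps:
t = -9
Function('g')(T) = Add(39, Mul(Rational(4, 5), T)) (Function('g')(T) = Add(3, Mul(-1, Mul(4, Add(Mul(T, Pow(-5, -1)), -9)))) = Add(3, Mul(-1, Mul(4, Add(Mul(T, Rational(-1, 5)), -9)))) = Add(3, Mul(-1, Mul(4, Add(Mul(Rational(-1, 5), T), -9)))) = Add(3, Mul(-1, Mul(4, Add(-9, Mul(Rational(-1, 5), T))))) = Add(3, Mul(-1, Add(-36, Mul(Rational(-4, 5), T)))) = Add(3, Add(36, Mul(Rational(4, 5), T))) = Add(39, Mul(Rational(4, 5), T)))
Pow(Add(Function('g')(11), -125), 2) = Pow(Add(Add(39, Mul(Rational(4, 5), 11)), -125), 2) = Pow(Add(Add(39, Rational(44, 5)), -125), 2) = Pow(Add(Rational(239, 5), -125), 2) = Pow(Rational(-386, 5), 2) = Rational(148996, 25)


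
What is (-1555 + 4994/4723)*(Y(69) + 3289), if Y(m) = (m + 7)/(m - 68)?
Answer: -24696646915/4723 ≈ -5.2290e+6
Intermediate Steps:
Y(m) = (7 + m)/(-68 + m)
(-1555 + 4994/4723)*(Y(69) + 3289) = (-1555 + 4994/4723)*((7 + 69)/(-68 + 69) + 3289) = (-1555 + 4994*(1/4723))*(76/1 + 3289) = (-1555 + 4994/4723)*(1*76 + 3289) = -7339271*(76 + 3289)/4723 = -7339271/4723*3365 = -24696646915/4723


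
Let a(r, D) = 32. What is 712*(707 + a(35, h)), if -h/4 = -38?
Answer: 526168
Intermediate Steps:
h = 152 (h = -4*(-38) = 152)
712*(707 + a(35, h)) = 712*(707 + 32) = 712*739 = 526168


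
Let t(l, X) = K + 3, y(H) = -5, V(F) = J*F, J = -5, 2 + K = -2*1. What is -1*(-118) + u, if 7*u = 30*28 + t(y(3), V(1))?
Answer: 1665/7 ≈ 237.86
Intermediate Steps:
K = -4 (K = -2 - 2*1 = -2 - 2 = -4)
V(F) = -5*F
t(l, X) = -1 (t(l, X) = -4 + 3 = -1)
u = 839/7 (u = (30*28 - 1)/7 = (840 - 1)/7 = (1/7)*839 = 839/7 ≈ 119.86)
-1*(-118) + u = -1*(-118) + 839/7 = 118 + 839/7 = 1665/7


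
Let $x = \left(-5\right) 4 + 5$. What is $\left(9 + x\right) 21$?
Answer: $-126$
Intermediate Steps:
$x = -15$ ($x = -20 + 5 = -15$)
$\left(9 + x\right) 21 = \left(9 - 15\right) 21 = \left(-6\right) 21 = -126$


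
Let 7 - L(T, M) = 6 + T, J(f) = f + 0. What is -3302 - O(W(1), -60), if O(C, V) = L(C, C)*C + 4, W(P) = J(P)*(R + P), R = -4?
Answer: -3294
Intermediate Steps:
J(f) = f
L(T, M) = 1 - T (L(T, M) = 7 - (6 + T) = 7 + (-6 - T) = 1 - T)
W(P) = P*(-4 + P)
O(C, V) = 4 + C*(1 - C) (O(C, V) = (1 - C)*C + 4 = C*(1 - C) + 4 = 4 + C*(1 - C))
-3302 - O(W(1), -60) = -3302 - (4 - 1*(-4 + 1)*(-1 + 1*(-4 + 1))) = -3302 - (4 - 1*(-3)*(-1 + 1*(-3))) = -3302 - (4 - 1*(-3)*(-1 - 3)) = -3302 - (4 - 1*(-3)*(-4)) = -3302 - (4 - 12) = -3302 - 1*(-8) = -3302 + 8 = -3294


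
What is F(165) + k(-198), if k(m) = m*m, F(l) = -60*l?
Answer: 29304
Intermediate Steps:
k(m) = m²
F(165) + k(-198) = -60*165 + (-198)² = -9900 + 39204 = 29304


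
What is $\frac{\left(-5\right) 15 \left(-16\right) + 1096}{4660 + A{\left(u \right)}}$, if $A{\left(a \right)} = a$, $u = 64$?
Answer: $\frac{574}{1181} \approx 0.48603$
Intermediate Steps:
$\frac{\left(-5\right) 15 \left(-16\right) + 1096}{4660 + A{\left(u \right)}} = \frac{\left(-5\right) 15 \left(-16\right) + 1096}{4660 + 64} = \frac{\left(-75\right) \left(-16\right) + 1096}{4724} = \left(1200 + 1096\right) \frac{1}{4724} = 2296 \cdot \frac{1}{4724} = \frac{574}{1181}$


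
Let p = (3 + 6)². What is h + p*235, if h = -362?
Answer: 18673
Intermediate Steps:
p = 81 (p = 9² = 81)
h + p*235 = -362 + 81*235 = -362 + 19035 = 18673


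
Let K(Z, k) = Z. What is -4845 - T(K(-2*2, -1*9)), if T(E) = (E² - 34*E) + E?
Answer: -4993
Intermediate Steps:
T(E) = E² - 33*E
-4845 - T(K(-2*2, -1*9)) = -4845 - (-2*2)*(-33 - 2*2) = -4845 - (-4)*(-33 - 4) = -4845 - (-4)*(-37) = -4845 - 1*148 = -4845 - 148 = -4993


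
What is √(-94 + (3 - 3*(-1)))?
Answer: 2*I*√22 ≈ 9.3808*I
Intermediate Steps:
√(-94 + (3 - 3*(-1))) = √(-94 + (3 + 3)) = √(-94 + 6) = √(-88) = 2*I*√22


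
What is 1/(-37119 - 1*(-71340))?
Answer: 1/34221 ≈ 2.9222e-5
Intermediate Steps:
1/(-37119 - 1*(-71340)) = 1/(-37119 + 71340) = 1/34221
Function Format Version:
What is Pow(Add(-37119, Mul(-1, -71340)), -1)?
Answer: Rational(1, 34221) ≈ 2.9222e-5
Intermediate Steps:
Pow(Add(-37119, Mul(-1, -71340)), -1) = Pow(Add(-37119, 71340), -1) = Pow(34221, -1) = Rational(1, 34221)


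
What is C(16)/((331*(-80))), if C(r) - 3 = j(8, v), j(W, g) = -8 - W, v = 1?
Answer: 13/26480 ≈ 0.00049094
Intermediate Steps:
C(r) = -13 (C(r) = 3 + (-8 - 1*8) = 3 + (-8 - 8) = 3 - 16 = -13)
C(16)/((331*(-80))) = -13/(331*(-80)) = -13/(-26480) = -13*(-1/26480) = 13/26480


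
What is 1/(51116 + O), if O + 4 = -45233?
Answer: 1/5879 ≈ 0.00017010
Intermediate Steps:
O = -45237 (O = -4 - 45233 = -45237)
1/(51116 + O) = 1/(51116 - 45237) = 1/5879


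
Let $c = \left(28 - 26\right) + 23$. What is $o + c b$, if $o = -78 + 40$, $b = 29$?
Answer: $687$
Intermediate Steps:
$c = 25$ ($c = 2 + 23 = 25$)
$o = -38$
$o + c b = -38 + 25 \cdot 29 = -38 + 725 = 687$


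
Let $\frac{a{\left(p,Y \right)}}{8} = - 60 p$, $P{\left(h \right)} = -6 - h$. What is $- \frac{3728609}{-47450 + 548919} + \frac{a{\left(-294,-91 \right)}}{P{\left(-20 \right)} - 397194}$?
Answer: $- \frac{11083544485}{1422667553} \approx -7.7907$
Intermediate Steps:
$a{\left(p,Y \right)} = - 480 p$ ($a{\left(p,Y \right)} = 8 \left(- 60 p\right) = - 480 p$)
$- \frac{3728609}{-47450 + 548919} + \frac{a{\left(-294,-91 \right)}}{P{\left(-20 \right)} - 397194} = - \frac{3728609}{-47450 + 548919} + \frac{\left(-480\right) \left(-294\right)}{\left(-6 - -20\right) - 397194} = - \frac{3728609}{501469} + \frac{141120}{\left(-6 + 20\right) - 397194} = \left(-3728609\right) \frac{1}{501469} + \frac{141120}{14 - 397194} = - \frac{3728609}{501469} + \frac{141120}{-397180} = - \frac{3728609}{501469} + 141120 \left(- \frac{1}{397180}\right) = - \frac{3728609}{501469} - \frac{1008}{2837} = - \frac{11083544485}{1422667553}$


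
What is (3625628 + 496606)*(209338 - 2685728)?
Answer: -10208259055260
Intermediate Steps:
(3625628 + 496606)*(209338 - 2685728) = 4122234*(-2476390) = -10208259055260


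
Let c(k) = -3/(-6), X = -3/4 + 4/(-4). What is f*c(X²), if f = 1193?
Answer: 1193/2 ≈ 596.50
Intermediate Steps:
X = -7/4 (X = -3*¼ + 4*(-¼) = -¾ - 1 = -7/4 ≈ -1.7500)
c(k) = ½ (c(k) = -⅙*(-3) = ½)
f*c(X²) = 1193*(½) = 1193/2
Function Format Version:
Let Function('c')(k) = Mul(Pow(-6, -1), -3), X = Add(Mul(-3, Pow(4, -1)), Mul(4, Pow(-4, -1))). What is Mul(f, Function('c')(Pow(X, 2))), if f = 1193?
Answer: Rational(1193, 2) ≈ 596.50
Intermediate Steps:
X = Rational(-7, 4) (X = Add(Mul(-3, Rational(1, 4)), Mul(4, Rational(-1, 4))) = Add(Rational(-3, 4), -1) = Rational(-7, 4) ≈ -1.7500)
Function('c')(k) = Rational(1, 2) (Function('c')(k) = Mul(Rational(-1, 6), -3) = Rational(1, 2))
Mul(f, Function('c')(Pow(X, 2))) = Mul(1193, Rational(1, 2)) = Rational(1193, 2)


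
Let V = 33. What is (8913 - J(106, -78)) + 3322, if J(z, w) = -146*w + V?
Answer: 814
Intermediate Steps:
J(z, w) = 33 - 146*w (J(z, w) = -146*w + 33 = 33 - 146*w)
(8913 - J(106, -78)) + 3322 = (8913 - (33 - 146*(-78))) + 3322 = (8913 - (33 + 11388)) + 3322 = (8913 - 1*11421) + 3322 = (8913 - 11421) + 3322 = -2508 + 3322 = 814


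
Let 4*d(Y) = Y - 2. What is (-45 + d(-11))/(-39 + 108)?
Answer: -193/276 ≈ -0.69928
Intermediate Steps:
d(Y) = -1/2 + Y/4 (d(Y) = (Y - 2)/4 = (-2 + Y)/4 = -1/2 + Y/4)
(-45 + d(-11))/(-39 + 108) = (-45 + (-1/2 + (1/4)*(-11)))/(-39 + 108) = (-45 + (-1/2 - 11/4))/69 = (-45 - 13/4)/69 = (1/69)*(-193/4) = -193/276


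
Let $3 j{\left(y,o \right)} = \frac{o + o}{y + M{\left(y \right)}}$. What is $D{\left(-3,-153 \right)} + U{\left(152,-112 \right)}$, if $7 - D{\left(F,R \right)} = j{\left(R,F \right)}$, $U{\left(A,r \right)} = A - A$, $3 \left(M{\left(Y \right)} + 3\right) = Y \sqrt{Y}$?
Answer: $\frac{985237}{140763} + \frac{34 i \sqrt{17}}{46921} \approx 6.9993 + 0.0029877 i$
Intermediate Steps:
$M{\left(Y \right)} = -3 + \frac{Y^{\frac{3}{2}}}{3}$ ($M{\left(Y \right)} = -3 + \frac{Y \sqrt{Y}}{3} = -3 + \frac{Y^{\frac{3}{2}}}{3}$)
$j{\left(y,o \right)} = \frac{2 o}{3 \left(-3 + y + \frac{y^{\frac{3}{2}}}{3}\right)}$ ($j{\left(y,o \right)} = \frac{\left(o + o\right) \frac{1}{y + \left(-3 + \frac{y^{\frac{3}{2}}}{3}\right)}}{3} = \frac{2 o \frac{1}{-3 + y + \frac{y^{\frac{3}{2}}}{3}}}{3} = \frac{2 o}{3 \left(-3 + y + \frac{y^{\frac{3}{2}}}{3}\right)}$)
$U{\left(A,r \right)} = 0$
$D{\left(F,R \right)} = 7 - \frac{2 F}{-9 + R^{\frac{3}{2}} + 3 R}$
$D{\left(-3,-153 \right)} + U{\left(152,-112 \right)} = \frac{-63 - -6 + 7 \left(-153\right)^{\frac{3}{2}} + 21 \left(-153\right)}{-9 + \left(-153\right)^{\frac{3}{2}} + 3 \left(-153\right)} + 0 = \frac{-63 + 6 + 7 \left(- 459 i \sqrt{17}\right) - 3213}{-9 - 459 i \sqrt{17} - 459} + 0 = \frac{-63 + 6 - 3213 i \sqrt{17} - 3213}{-468 - 459 i \sqrt{17}} + 0 = \frac{-3270 - 3213 i \sqrt{17}}{-468 - 459 i \sqrt{17}} + 0 = \frac{-3270 - 3213 i \sqrt{17}}{-468 - 459 i \sqrt{17}}$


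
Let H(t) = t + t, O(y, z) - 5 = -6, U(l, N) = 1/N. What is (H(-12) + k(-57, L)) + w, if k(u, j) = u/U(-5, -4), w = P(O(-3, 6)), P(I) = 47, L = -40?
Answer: 251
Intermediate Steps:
O(y, z) = -1 (O(y, z) = 5 - 6 = -1)
H(t) = 2*t
w = 47
k(u, j) = -4*u (k(u, j) = u/(1/(-4)) = u/(-¼) = u*(-4) = -4*u)
(H(-12) + k(-57, L)) + w = (2*(-12) - 4*(-57)) + 47 = (-24 + 228) + 47 = 204 + 47 = 251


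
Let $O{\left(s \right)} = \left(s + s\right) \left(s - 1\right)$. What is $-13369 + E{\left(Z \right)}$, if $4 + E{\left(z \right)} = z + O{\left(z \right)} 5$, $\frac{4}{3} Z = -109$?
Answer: $\frac{433547}{8} \approx 54193.0$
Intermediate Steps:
$Z = - \frac{327}{4}$ ($Z = \frac{3}{4} \left(-109\right) = - \frac{327}{4} \approx -81.75$)
$O{\left(s \right)} = 2 s \left(-1 + s\right)$
$E{\left(z \right)} = -4 + z + 10 z \left(-1 + z\right)$ ($E{\left(z \right)} = -4 + \left(z + 2 z \left(-1 + z\right) 5\right) = -4 + \left(z + 10 z \left(-1 + z\right)\right) = -4 + z + 10 z \left(-1 + z\right)$)
$-13369 + E{\left(Z \right)} = -13369 - \left(\frac{343}{4} + \frac{1635 \left(-1 - \frac{327}{4}\right)}{2}\right) = -13369 - \left(\frac{343}{4} - \frac{541185}{8}\right) = -13369 - - \frac{540499}{8} = -13369 + \frac{540499}{8} = \frac{433547}{8}$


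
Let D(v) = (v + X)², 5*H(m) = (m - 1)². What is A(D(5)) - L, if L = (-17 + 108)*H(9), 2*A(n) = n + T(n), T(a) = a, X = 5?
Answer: -5324/5 ≈ -1064.8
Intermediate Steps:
H(m) = (-1 + m)²/5 (H(m) = (m - 1)²/5 = (-1 + m)²/5)
D(v) = (5 + v)² (D(v) = (v + 5)² = (5 + v)²)
A(n) = n (A(n) = (n + n)/2 = (2*n)/2 = n)
L = 5824/5 (L = (-17 + 108)*((-1 + 9)²/5) = 91*((⅕)*8²) = 91*((⅕)*64) = 91*(64/5) = 5824/5 ≈ 1164.8)
A(D(5)) - L = (5 + 5)² - 1*5824/5 = 10² - 5824/5 = 100 - 5824/5 = -5324/5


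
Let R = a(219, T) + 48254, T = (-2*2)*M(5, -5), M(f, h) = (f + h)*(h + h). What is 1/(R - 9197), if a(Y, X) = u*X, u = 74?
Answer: 1/39057 ≈ 2.5604e-5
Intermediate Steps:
M(f, h) = 2*h*(f + h) (M(f, h) = (f + h)*(2*h) = 2*h*(f + h))
T = 0 (T = (-2*2)*(2*(-5)*(5 - 5)) = -8*(-5)*0 = -4*0 = 0)
a(Y, X) = 74*X
R = 48254 (R = 74*0 + 48254 = 0 + 48254 = 48254)
1/(R - 9197) = 1/(48254 - 9197) = 1/39057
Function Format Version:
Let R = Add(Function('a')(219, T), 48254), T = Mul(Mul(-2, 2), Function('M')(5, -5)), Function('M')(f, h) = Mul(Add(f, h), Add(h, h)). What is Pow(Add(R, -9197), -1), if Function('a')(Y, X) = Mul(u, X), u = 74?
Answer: Rational(1, 39057) ≈ 2.5604e-5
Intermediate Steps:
Function('M')(f, h) = Mul(2, h, Add(f, h)) (Function('M')(f, h) = Mul(Add(f, h), Mul(2, h)) = Mul(2, h, Add(f, h)))
T = 0 (T = Mul(Mul(-2, 2), Mul(2, -5, Add(5, -5))) = Mul(-4, Mul(2, -5, 0)) = Mul(-4, 0) = 0)
Function('a')(Y, X) = Mul(74, X)
R = 48254 (R = Add(Mul(74, 0), 48254) = Add(0, 48254) = 48254)
Pow(Add(R, -9197), -1) = Pow(Add(48254, -9197), -1) = Pow(39057, -1) = Rational(1, 39057)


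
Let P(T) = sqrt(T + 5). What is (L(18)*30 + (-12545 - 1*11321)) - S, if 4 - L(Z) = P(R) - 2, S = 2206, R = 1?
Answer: -25892 - 30*sqrt(6) ≈ -25966.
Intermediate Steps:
P(T) = sqrt(5 + T)
L(Z) = 6 - sqrt(6) (L(Z) = 4 - (sqrt(5 + 1) - 2) = 4 - (sqrt(6) - 2) = 4 - (-2 + sqrt(6)) = 4 + (2 - sqrt(6)) = 6 - sqrt(6))
(L(18)*30 + (-12545 - 1*11321)) - S = ((6 - sqrt(6))*30 + (-12545 - 1*11321)) - 1*2206 = ((180 - 30*sqrt(6)) + (-12545 - 11321)) - 2206 = ((180 - 30*sqrt(6)) - 23866) - 2206 = (-23686 - 30*sqrt(6)) - 2206 = -25892 - 30*sqrt(6)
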